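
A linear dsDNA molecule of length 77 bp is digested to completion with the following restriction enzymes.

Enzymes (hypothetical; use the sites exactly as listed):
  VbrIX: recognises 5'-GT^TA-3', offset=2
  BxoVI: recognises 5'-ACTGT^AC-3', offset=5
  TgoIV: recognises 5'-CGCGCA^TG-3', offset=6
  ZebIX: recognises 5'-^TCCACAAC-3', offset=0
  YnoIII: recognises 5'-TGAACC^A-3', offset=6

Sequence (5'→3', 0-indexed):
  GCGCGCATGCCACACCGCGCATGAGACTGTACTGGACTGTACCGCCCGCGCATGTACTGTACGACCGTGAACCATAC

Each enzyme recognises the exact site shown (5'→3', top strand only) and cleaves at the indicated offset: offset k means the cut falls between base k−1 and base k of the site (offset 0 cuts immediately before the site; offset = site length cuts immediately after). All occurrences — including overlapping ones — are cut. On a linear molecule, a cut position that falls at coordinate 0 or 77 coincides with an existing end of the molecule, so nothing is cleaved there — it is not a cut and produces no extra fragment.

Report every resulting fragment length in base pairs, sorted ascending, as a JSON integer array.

Per-enzyme occurrences:
  VbrIX (GTTA, off=2): no sites
  BxoVI ACTGTAC/5: at [25, 35, 55] ⇒ [30, 40, 60]
  TgoIV CGCGCATG/6: at [1, 15, 46] ⇒ [7, 21, 52]
  ZebIX (TCCACAAC, off=0): no sites
  YnoIII TGAACCA/6: at [67] ⇒ [73]

All cut coordinates (distinct, sorted): [7, 21, 30, 40, 52, 60, 73]

Fragments:
  [0,7): 7 bp
  [7,21): 14 bp
  [21,30): 9 bp
  [30,40): 10 bp
  [40,52): 12 bp
  [52,60): 8 bp
  [60,73): 13 bp
  [73,77): 4 bp

[4,7,8,9,10,12,13,14]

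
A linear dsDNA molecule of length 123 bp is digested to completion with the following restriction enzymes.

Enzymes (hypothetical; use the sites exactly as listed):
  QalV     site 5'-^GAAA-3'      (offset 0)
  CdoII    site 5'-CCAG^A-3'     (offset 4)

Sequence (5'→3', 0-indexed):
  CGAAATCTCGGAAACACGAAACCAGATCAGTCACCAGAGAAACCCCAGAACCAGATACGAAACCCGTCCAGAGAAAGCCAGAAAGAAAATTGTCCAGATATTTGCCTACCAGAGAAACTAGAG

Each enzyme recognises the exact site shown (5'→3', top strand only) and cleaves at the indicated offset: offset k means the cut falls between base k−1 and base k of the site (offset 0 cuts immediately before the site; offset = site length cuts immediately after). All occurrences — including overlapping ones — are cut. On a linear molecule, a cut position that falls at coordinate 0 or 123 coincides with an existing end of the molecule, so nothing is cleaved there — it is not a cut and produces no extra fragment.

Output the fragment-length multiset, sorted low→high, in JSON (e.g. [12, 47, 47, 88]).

Per-enzyme occurrences:
  QalV (GAAA, off=0): starts [1, 10, 17, 38, 58, 72, 80, 84, 113] → cuts [1, 10, 17, 38, 58, 72, 80, 84, 113]
  CdoII (CCAGA, off=4): starts [21, 33, 44, 50, 67, 77, 93, 108] → cuts [25, 37, 48, 54, 71, 81, 97, 112]

Pooled cuts: [1, 10, 17, 25, 37, 38, 48, 54, 58, 71, 72, 80, 81, 84, 97, 112, 113]

Fragments:
  [0,1): 1 bp
  [1,10): 9 bp
  [10,17): 7 bp
  [17,25): 8 bp
  [25,37): 12 bp
  [37,38): 1 bp
  [38,48): 10 bp
  [48,54): 6 bp
  [54,58): 4 bp
  [58,71): 13 bp
  [71,72): 1 bp
  [72,80): 8 bp
  [80,81): 1 bp
  [81,84): 3 bp
  [84,97): 13 bp
  [97,112): 15 bp
  [112,113): 1 bp
  [113,123): 10 bp

[1,1,1,1,1,3,4,6,7,8,8,9,10,10,12,13,13,15]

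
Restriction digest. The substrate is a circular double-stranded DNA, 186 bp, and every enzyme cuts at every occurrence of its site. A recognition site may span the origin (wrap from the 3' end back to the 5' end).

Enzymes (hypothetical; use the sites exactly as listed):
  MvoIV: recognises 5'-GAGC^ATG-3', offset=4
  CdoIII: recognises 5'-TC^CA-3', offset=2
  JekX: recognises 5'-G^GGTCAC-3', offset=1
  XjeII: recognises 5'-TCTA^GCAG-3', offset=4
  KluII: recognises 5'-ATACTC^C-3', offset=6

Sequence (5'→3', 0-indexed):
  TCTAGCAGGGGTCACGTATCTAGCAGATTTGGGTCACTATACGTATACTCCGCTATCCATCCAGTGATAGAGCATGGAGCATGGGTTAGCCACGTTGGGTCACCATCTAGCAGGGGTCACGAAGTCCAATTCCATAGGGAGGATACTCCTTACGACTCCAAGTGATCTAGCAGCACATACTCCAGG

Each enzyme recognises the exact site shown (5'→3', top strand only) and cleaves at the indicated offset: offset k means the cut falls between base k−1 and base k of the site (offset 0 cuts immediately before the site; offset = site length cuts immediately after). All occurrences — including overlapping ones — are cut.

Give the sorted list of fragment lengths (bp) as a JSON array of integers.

[4,5,5,6,7,7,8,9,10,11,12,12,12,13,13,16,17,19]

Per-enzyme occurrences:
  MvoIV (GAGCATG, off=4): starts [69, 76] → cuts [73, 80]
  CdoIII (TCCA, off=2): starts [55, 59, 124, 130, 156, 180] → cuts [57, 61, 126, 132, 158, 182]
  JekX (GGGTCAC, off=1): starts [8, 30, 96, 113] → cuts [9, 31, 97, 114]
  XjeII (TCTAGCAG, off=4): starts [0, 18, 105, 165] → cuts [4, 22, 109, 169]
  KluII (ATACTCC, off=6): starts [44, 142, 176] → cuts [50, 148, 182]

Pooled cuts: [4, 9, 22, 31, 50, 57, 61, 73, 80, 97, 109, 114, 126, 132, 148, 158, 169, 182]

Fragment lengths:
  4→9: 5 bp
  9→22: 13 bp
  22→31: 9 bp
  31→50: 19 bp
  50→57: 7 bp
  57→61: 4 bp
  61→73: 12 bp
  73→80: 7 bp
  80→97: 17 bp
  97→109: 12 bp
  109→114: 5 bp
  114→126: 12 bp
  126→132: 6 bp
  132→148: 16 bp
  148→158: 10 bp
  158→169: 11 bp
  169→182: 13 bp
  182→4 (wrap): 186-182+4 = 8 bp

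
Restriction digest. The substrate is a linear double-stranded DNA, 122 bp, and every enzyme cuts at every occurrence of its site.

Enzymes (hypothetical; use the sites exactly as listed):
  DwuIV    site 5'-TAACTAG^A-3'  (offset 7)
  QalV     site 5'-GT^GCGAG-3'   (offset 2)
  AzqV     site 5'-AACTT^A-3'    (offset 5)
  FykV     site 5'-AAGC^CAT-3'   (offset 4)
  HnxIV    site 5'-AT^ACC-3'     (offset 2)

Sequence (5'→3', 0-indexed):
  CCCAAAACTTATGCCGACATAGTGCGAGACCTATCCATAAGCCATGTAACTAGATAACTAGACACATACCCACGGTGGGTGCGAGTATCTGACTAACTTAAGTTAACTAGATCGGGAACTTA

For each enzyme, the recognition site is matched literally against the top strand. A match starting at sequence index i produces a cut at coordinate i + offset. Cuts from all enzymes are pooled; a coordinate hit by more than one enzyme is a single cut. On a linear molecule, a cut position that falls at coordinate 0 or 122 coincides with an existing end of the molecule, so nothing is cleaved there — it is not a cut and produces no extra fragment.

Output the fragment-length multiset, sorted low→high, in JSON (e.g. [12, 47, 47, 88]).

Per-enzyme occurrences:
  DwuIV (TAACTAGA, off=7): starts [46, 54, 103] → cuts [53, 61, 110]
  QalV (GTGCGAG, off=2): starts [21, 78] → cuts [23, 80]
  AzqV (AACTTA, off=5): starts [5, 94, 116] → cuts [10, 99, 121]
  FykV (AAGCCAT, off=4): starts [38] → cuts [42]
  HnxIV (ATACC, off=2): starts [65] → cuts [67]

Pooled cuts: [10, 23, 42, 53, 61, 67, 80, 99, 110, 121]

Fragment lengths:
  [0,10): 10 bp
  [10,23): 13 bp
  [23,42): 19 bp
  [42,53): 11 bp
  [53,61): 8 bp
  [61,67): 6 bp
  [67,80): 13 bp
  [80,99): 19 bp
  [99,110): 11 bp
  [110,121): 11 bp
  [121,122): 1 bp

[1,6,8,10,11,11,11,13,13,19,19]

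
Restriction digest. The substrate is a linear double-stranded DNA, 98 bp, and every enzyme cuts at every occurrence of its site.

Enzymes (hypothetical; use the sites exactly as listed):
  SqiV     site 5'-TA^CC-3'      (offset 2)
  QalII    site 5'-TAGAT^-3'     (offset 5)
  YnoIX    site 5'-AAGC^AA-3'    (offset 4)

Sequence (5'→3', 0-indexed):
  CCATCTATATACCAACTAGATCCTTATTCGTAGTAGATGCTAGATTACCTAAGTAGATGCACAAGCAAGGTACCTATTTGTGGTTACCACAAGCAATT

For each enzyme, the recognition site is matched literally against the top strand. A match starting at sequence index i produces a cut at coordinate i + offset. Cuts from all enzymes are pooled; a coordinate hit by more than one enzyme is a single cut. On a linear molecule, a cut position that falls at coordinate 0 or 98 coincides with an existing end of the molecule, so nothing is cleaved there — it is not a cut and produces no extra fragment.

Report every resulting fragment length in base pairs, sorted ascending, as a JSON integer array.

[2,4,6,7,8,8,10,11,11,14,17]

Scan for sites:
  SqiV (TACC, off=2): starts [9, 45, 70, 84] → cuts [11, 47, 72, 86]
  QalII (TAGAT, off=5): starts [16, 33, 40, 53] → cuts [21, 38, 45, 58]
  YnoIX (AAGCAA, off=4): starts [62, 90] → cuts [66, 94]

Pooled cuts: [11, 21, 38, 45, 47, 58, 66, 72, 86, 94]

Fragment lengths:
  [0,11): 11 bp
  [11,21): 10 bp
  [21,38): 17 bp
  [38,45): 7 bp
  [45,47): 2 bp
  [47,58): 11 bp
  [58,66): 8 bp
  [66,72): 6 bp
  [72,86): 14 bp
  [86,94): 8 bp
  [94,98): 4 bp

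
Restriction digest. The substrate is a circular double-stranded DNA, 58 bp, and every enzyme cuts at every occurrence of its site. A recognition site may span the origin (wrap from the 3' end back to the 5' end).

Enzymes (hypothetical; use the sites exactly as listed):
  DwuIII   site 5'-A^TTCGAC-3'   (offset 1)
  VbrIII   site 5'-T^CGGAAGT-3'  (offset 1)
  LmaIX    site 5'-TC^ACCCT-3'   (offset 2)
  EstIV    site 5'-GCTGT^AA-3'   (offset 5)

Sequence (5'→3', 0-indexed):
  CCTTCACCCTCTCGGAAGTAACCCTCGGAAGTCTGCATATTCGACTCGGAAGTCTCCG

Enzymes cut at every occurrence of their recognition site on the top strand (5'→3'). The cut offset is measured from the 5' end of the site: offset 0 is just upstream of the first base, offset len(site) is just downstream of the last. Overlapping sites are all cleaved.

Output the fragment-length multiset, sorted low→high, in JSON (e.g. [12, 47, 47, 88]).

Site scan:
  DwuIII (ATTCGAC, off=1): starts [38] → cuts [39]
  VbrIII (TCGGAAGT, off=1): starts [11, 24, 45] → cuts [12, 25, 46]
  LmaIX (TCACCCT, off=2): starts [3] → cuts [5]
  EstIV (GCTGTAA, off=5): no sites

All cut coordinates (distinct, sorted): [5, 12, 25, 39, 46]

Fragments:
  5→12: 7 bp
  12→25: 13 bp
  25→39: 14 bp
  39→46: 7 bp
  46→5 (wrap): 58-46+5 = 17 bp

[7,7,13,14,17]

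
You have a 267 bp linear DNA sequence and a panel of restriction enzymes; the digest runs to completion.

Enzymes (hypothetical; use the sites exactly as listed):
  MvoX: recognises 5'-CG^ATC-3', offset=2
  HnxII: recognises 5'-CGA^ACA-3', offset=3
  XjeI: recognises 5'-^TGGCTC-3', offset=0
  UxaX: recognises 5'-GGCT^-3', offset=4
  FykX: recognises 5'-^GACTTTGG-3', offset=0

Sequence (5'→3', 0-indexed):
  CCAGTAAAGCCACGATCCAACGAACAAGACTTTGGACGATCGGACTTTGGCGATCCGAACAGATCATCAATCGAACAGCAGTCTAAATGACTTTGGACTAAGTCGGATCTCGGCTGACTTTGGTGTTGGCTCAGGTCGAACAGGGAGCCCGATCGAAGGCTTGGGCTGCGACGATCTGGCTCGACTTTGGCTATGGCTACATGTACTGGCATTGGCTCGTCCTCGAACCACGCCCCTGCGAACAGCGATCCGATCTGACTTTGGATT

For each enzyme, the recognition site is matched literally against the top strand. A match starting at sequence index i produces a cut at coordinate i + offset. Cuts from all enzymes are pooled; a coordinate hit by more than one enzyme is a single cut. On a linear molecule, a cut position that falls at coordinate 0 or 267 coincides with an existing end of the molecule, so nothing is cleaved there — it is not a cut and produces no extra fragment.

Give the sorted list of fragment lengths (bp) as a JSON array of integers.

[1,3,4,4,4,5,5,5,5,6,6,6,6,6,8,9,10,10,10,11,11,11,12,14,14,14,16,24,27]

Scan for sites:
  MvoX (CGATC, off=2): starts [12, 36, 50, 149, 171, 245, 250] → cuts [14, 38, 52, 151, 173, 247, 252]
  HnxII (CGAACA, off=3): starts [20, 55, 71, 136, 238] → cuts [23, 58, 74, 139, 241]
  XjeI (TGGCTC, off=0): starts [126, 176, 212] → cuts [126, 176, 212]
  UxaX (GGCT, off=4): starts [111, 127, 157, 163, 177, 188, 194, 213] → cuts [115, 131, 161, 167, 181, 192, 198, 217]
  FykX (GACTTTGG, off=0): starts [27, 42, 88, 115, 182, 256] → cuts [27, 42, 88, 115, 182, 256]

Pooled cuts: [14, 23, 27, 38, 42, 52, 58, 74, 88, 115, 126, 131, 139, 151, 161, 167, 173, 176, 181, 182, 192, 198, 212, 217, 241, 247, 252, 256]

Fragments:
  [0,14): 14 bp
  [14,23): 9 bp
  [23,27): 4 bp
  [27,38): 11 bp
  [38,42): 4 bp
  [42,52): 10 bp
  [52,58): 6 bp
  [58,74): 16 bp
  [74,88): 14 bp
  [88,115): 27 bp
  [115,126): 11 bp
  [126,131): 5 bp
  [131,139): 8 bp
  [139,151): 12 bp
  [151,161): 10 bp
  [161,167): 6 bp
  [167,173): 6 bp
  [173,176): 3 bp
  [176,181): 5 bp
  [181,182): 1 bp
  [182,192): 10 bp
  [192,198): 6 bp
  [198,212): 14 bp
  [212,217): 5 bp
  [217,241): 24 bp
  [241,247): 6 bp
  [247,252): 5 bp
  [252,256): 4 bp
  [256,267): 11 bp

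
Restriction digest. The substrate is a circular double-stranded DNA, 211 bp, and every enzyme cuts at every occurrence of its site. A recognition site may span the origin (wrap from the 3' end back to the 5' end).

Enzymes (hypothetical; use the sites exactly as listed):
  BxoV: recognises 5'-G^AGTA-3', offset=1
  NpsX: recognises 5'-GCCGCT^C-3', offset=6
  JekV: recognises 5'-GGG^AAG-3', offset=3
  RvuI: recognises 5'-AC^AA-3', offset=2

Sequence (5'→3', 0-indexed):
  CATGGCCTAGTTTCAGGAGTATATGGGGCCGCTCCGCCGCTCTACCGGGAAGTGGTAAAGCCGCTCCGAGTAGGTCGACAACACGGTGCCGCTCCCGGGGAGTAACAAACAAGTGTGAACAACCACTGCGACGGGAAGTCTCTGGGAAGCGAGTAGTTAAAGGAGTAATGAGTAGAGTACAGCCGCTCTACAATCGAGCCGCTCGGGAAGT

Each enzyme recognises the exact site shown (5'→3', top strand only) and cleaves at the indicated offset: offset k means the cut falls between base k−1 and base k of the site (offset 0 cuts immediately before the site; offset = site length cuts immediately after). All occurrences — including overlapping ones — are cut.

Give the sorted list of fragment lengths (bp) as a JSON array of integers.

Site scan:
  BxoV (GAGTA, off=1): starts [16, 67, 99, 150, 162, 169, 174] → cuts [17, 68, 100, 151, 163, 170, 175]
  NpsX (GCCGCTC, off=6): starts [27, 35, 59, 87, 181, 197] → cuts [33, 41, 65, 93, 187, 203]
  JekV (GGGAAG, off=3): starts [46, 132, 143, 204] → cuts [49, 135, 146, 207]
  RvuI (ACAA, off=2): starts [77, 104, 108, 118, 189] → cuts [79, 106, 110, 120, 191]

All cut coordinates (distinct, sorted): [17, 33, 41, 49, 65, 68, 79, 93, 100, 106, 110, 120, 135, 146, 151, 163, 170, 175, 187, 191, 203, 207]

Fragment lengths:
  17→33: 16 bp
  33→41: 8 bp
  41→49: 8 bp
  49→65: 16 bp
  65→68: 3 bp
  68→79: 11 bp
  79→93: 14 bp
  93→100: 7 bp
  100→106: 6 bp
  106→110: 4 bp
  110→120: 10 bp
  120→135: 15 bp
  135→146: 11 bp
  146→151: 5 bp
  151→163: 12 bp
  163→170: 7 bp
  170→175: 5 bp
  175→187: 12 bp
  187→191: 4 bp
  191→203: 12 bp
  203→207: 4 bp
  207→17 (wrap): 211-207+17 = 21 bp

[3,4,4,4,5,5,6,7,7,8,8,10,11,11,12,12,12,14,15,16,16,21]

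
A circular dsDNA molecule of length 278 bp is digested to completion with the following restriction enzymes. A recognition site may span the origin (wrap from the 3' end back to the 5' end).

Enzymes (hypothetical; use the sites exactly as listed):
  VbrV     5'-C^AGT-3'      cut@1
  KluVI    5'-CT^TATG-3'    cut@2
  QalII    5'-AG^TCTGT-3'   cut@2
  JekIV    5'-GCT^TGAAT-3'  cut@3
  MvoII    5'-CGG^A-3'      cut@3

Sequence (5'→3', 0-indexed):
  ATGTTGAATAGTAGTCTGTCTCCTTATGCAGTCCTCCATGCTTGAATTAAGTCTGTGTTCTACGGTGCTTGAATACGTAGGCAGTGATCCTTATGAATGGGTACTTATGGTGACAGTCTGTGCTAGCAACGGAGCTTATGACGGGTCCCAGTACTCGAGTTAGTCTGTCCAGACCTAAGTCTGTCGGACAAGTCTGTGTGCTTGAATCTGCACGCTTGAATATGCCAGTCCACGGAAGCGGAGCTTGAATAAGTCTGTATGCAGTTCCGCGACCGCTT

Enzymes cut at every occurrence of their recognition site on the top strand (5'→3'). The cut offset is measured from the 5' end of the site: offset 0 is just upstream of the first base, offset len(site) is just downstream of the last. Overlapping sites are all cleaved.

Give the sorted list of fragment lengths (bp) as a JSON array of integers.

[2,4,4,5,5,6,8,8,9,9,9,9,9,10,10,10,13,13,13,14,14,14,15,15,16,16,18]

Per-enzyme occurrences:
  VbrV (CAGT, off=1): starts [28, 81, 113, 148, 225, 261] → cuts [29, 82, 114, 149, 226, 262]
  KluVI (CTTATG, off=2): starts [22, 89, 103, 134, 275] → cuts [24, 91, 105, 136, 277]
  QalII (AGTCTGT, off=2): starts [12, 49, 114, 161, 177, 190, 251] → cuts [14, 51, 116, 163, 179, 192, 253]
  JekIV (GCTTGAAT, off=3): starts [39, 66, 199, 213, 242] → cuts [42, 69, 202, 216, 245]
  MvoII (CGGA, off=3): starts [129, 184, 232, 238] → cuts [132, 187, 235, 241]

Pooled cuts: [14, 24, 29, 42, 51, 69, 82, 91, 105, 114, 116, 132, 136, 149, 163, 179, 187, 192, 202, 216, 226, 235, 241, 245, 253, 262, 277]

Fragment lengths:
  14→24: 10 bp
  24→29: 5 bp
  29→42: 13 bp
  42→51: 9 bp
  51→69: 18 bp
  69→82: 13 bp
  82→91: 9 bp
  91→105: 14 bp
  105→114: 9 bp
  114→116: 2 bp
  116→132: 16 bp
  132→136: 4 bp
  136→149: 13 bp
  149→163: 14 bp
  163→179: 16 bp
  179→187: 8 bp
  187→192: 5 bp
  192→202: 10 bp
  202→216: 14 bp
  216→226: 10 bp
  226→235: 9 bp
  235→241: 6 bp
  241→245: 4 bp
  245→253: 8 bp
  253→262: 9 bp
  262→277: 15 bp
  277→14 (wrap): 278-277+14 = 15 bp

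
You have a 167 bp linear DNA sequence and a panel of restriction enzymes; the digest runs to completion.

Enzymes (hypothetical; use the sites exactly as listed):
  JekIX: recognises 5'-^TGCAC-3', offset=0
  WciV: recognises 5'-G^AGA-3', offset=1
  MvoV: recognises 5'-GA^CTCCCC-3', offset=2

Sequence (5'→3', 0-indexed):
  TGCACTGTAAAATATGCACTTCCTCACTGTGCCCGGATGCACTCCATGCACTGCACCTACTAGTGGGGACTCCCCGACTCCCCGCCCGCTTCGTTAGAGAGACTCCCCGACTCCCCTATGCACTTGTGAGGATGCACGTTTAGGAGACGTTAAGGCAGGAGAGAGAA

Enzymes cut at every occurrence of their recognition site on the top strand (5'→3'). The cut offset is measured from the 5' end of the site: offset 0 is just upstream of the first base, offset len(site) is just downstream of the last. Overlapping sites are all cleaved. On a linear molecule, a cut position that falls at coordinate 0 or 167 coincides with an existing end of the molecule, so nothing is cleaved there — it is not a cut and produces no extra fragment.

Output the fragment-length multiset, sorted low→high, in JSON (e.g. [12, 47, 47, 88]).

[2,2,2,3,4,5,8,8,8,9,12,14,14,15,18,20,23]

Per-enzyme occurrences:
  JekIX (TGCAC, off=0): starts [0, 14, 37, 46, 51, 118, 132] → cuts [14, 37, 46, 51, 118, 132] (position 0 is a terminus of the linear molecule — no cut)
  WciV (GAGA, off=1): starts [96, 98, 143, 158, 160, 162] → cuts [97, 99, 144, 159, 161, 163]
  MvoV (GACTCCCC, off=2): starts [67, 75, 100, 108] → cuts [69, 77, 102, 110]

All cut coordinates (distinct, sorted): [14, 37, 46, 51, 69, 77, 97, 99, 102, 110, 118, 132, 144, 159, 161, 163]

Fragment lengths:
  [0,14): 14 bp
  [14,37): 23 bp
  [37,46): 9 bp
  [46,51): 5 bp
  [51,69): 18 bp
  [69,77): 8 bp
  [77,97): 20 bp
  [97,99): 2 bp
  [99,102): 3 bp
  [102,110): 8 bp
  [110,118): 8 bp
  [118,132): 14 bp
  [132,144): 12 bp
  [144,159): 15 bp
  [159,161): 2 bp
  [161,163): 2 bp
  [163,167): 4 bp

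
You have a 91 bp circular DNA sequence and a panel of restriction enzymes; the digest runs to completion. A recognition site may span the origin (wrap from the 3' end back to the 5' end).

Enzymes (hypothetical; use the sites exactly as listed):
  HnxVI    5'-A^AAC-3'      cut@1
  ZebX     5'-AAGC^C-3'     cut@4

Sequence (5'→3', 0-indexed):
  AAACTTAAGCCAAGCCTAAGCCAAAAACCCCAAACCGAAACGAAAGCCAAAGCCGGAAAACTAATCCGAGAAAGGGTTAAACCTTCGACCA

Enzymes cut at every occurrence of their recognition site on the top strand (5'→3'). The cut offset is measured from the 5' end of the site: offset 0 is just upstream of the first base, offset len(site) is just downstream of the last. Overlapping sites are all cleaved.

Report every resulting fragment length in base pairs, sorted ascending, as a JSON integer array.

Per-enzyme occurrences:
  HnxVI (AAAC, off=1): starts [0, 24, 31, 37, 57, 78] → cuts [1, 25, 32, 38, 58, 79]
  ZebX (AAGCC, off=4): starts [6, 11, 17, 43, 49] → cuts [10, 15, 21, 47, 53]

Pooled cuts: [1, 10, 15, 21, 25, 32, 38, 47, 53, 58, 79]

Fragment lengths:
  1→10: 9 bp
  10→15: 5 bp
  15→21: 6 bp
  21→25: 4 bp
  25→32: 7 bp
  32→38: 6 bp
  38→47: 9 bp
  47→53: 6 bp
  53→58: 5 bp
  58→79: 21 bp
  79→1 (wrap): 91-79+1 = 13 bp

[4,5,5,6,6,6,7,9,9,13,21]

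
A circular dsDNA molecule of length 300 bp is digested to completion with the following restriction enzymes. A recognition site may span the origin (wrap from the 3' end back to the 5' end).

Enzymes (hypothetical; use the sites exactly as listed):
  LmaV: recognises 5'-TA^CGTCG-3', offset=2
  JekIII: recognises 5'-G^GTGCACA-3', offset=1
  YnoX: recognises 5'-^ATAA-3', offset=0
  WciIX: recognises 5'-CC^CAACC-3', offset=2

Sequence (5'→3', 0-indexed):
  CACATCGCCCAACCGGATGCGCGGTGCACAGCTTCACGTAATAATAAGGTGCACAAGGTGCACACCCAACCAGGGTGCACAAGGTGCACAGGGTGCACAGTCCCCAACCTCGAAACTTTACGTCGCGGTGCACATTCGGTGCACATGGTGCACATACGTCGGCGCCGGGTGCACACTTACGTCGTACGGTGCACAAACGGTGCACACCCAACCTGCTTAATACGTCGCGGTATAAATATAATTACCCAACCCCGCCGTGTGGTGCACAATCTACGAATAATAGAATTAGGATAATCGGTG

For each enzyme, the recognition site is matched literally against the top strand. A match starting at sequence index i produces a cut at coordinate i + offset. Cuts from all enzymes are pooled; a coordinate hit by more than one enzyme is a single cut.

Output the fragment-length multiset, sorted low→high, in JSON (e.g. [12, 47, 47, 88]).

[3,5,6,7,7,8,9,9,9,9,9,9,9,9,9,9,11,11,11,12,12,12,14,14,14,15,15,16,17]

Scan for sites:
  LmaV (TACGTCG, off=2): starts [118, 154, 177, 220] → cuts [120, 156, 179, 222]
  JekIII (GGTGCACA, off=1): starts [22, 47, 56, 73, 82, 91, 126, 137, 146, 167, 187, 198, 260, 296] → cuts [23, 48, 57, 74, 83, 92, 127, 138, 147, 168, 188, 199, 261, 297]
  YnoX (ATAA, off=0): starts [40, 43, 231, 237, 276, 290] → cuts [40, 43, 231, 237, 276, 290]
  WciIX (CCCAACC, off=2): starts [7, 64, 102, 206, 244] → cuts [9, 66, 104, 208, 246]

All cut coordinates (distinct, sorted): [9, 23, 40, 43, 48, 57, 66, 74, 83, 92, 104, 120, 127, 138, 147, 156, 168, 179, 188, 199, 208, 222, 231, 237, 246, 261, 276, 290, 297]

Fragments:
  9→23: 14 bp
  23→40: 17 bp
  40→43: 3 bp
  43→48: 5 bp
  48→57: 9 bp
  57→66: 9 bp
  66→74: 8 bp
  74→83: 9 bp
  83→92: 9 bp
  92→104: 12 bp
  104→120: 16 bp
  120→127: 7 bp
  127→138: 11 bp
  138→147: 9 bp
  147→156: 9 bp
  156→168: 12 bp
  168→179: 11 bp
  179→188: 9 bp
  188→199: 11 bp
  199→208: 9 bp
  208→222: 14 bp
  222→231: 9 bp
  231→237: 6 bp
  237→246: 9 bp
  246→261: 15 bp
  261→276: 15 bp
  276→290: 14 bp
  290→297: 7 bp
  297→9 (wrap): 300-297+9 = 12 bp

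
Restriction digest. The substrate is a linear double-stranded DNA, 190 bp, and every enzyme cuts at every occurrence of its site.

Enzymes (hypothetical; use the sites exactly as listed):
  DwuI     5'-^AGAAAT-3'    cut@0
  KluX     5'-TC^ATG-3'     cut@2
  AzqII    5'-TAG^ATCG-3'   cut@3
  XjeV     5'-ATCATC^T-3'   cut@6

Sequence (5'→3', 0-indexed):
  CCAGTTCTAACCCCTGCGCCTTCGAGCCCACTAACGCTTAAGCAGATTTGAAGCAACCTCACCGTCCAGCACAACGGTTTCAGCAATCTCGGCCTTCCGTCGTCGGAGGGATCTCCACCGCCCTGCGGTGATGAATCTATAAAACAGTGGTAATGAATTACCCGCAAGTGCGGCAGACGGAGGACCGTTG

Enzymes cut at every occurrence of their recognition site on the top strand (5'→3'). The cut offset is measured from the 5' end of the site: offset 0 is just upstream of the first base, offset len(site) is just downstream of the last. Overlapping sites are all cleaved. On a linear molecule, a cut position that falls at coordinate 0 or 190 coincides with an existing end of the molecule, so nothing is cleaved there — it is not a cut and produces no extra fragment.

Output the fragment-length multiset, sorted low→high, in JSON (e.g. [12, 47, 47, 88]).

[190]

Site scan:
  DwuI (AGAAAT, off=0): no sites
  KluX (TCATG, off=2): no sites
  AzqII (TAGATCG, off=3): no sites
  XjeV (ATCATCT, off=6): no sites

All cut coordinates (distinct, sorted): ∅

Fragment lengths:
  no cuts → one linear fragment of 190 bp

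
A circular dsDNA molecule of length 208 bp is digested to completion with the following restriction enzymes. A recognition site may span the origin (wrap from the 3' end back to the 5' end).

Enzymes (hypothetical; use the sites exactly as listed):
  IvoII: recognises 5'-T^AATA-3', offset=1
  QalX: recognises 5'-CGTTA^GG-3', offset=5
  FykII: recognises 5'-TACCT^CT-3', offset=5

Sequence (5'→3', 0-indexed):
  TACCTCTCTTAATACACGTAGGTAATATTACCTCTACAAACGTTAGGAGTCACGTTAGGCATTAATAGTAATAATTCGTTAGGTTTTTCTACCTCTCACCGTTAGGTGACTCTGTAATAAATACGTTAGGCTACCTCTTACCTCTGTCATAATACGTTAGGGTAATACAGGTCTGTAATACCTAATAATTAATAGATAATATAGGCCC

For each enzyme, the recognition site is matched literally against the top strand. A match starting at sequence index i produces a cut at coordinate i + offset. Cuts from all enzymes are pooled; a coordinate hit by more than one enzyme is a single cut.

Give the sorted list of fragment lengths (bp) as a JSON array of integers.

Scan for sites:
  IvoII TAATA/1: at [9, 22, 62, 68, 114, 149, 162, 175, 182, 189, 196] ⇒ [10, 23, 63, 69, 115, 150, 163, 176, 183, 190, 197]
  QalX CGTTAGG/5: at [40, 52, 76, 99, 123, 154] ⇒ [45, 57, 81, 104, 128, 159]
  FykII TACCTCT/5: at [0, 28, 89, 131, 138] ⇒ [5, 33, 94, 136, 143]

All cut coordinates (distinct, sorted): [5, 10, 23, 33, 45, 57, 63, 69, 81, 94, 104, 115, 128, 136, 143, 150, 159, 163, 176, 183, 190, 197]

Fragment lengths:
  5→10: 5 bp
  10→23: 13 bp
  23→33: 10 bp
  33→45: 12 bp
  45→57: 12 bp
  57→63: 6 bp
  63→69: 6 bp
  69→81: 12 bp
  81→94: 13 bp
  94→104: 10 bp
  104→115: 11 bp
  115→128: 13 bp
  128→136: 8 bp
  136→143: 7 bp
  143→150: 7 bp
  150→159: 9 bp
  159→163: 4 bp
  163→176: 13 bp
  176→183: 7 bp
  183→190: 7 bp
  190→197: 7 bp
  197→5 (wrap): 208-197+5 = 16 bp

[4,5,6,6,7,7,7,7,7,8,9,10,10,11,12,12,12,13,13,13,13,16]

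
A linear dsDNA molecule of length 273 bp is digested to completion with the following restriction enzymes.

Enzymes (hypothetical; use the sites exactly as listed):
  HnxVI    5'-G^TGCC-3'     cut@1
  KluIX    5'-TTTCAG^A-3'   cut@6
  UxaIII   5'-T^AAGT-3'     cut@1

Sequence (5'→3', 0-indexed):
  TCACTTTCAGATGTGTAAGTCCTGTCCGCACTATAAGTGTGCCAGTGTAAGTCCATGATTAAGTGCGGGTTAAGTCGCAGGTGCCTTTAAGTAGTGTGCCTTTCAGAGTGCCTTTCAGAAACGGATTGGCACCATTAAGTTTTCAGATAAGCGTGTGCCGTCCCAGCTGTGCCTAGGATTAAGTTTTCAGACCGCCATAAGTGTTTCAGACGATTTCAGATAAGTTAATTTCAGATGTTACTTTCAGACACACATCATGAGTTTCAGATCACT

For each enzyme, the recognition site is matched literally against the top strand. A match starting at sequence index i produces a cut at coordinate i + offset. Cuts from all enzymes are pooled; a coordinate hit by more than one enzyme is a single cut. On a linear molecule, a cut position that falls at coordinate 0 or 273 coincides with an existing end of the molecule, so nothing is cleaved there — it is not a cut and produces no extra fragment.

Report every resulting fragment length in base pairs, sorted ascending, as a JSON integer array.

[2,2,5,6,6,7,8,8,9,9,10,10,10,10,10,10,10,11,11,11,12,13,13,14,18,18,20]

Scan for sites:
  HnxVI GTGCC/1: at [38, 80, 95, 107, 154, 168] ⇒ [39, 81, 96, 108, 155, 169]
  KluIX TTTCAGA/6: at [4, 100, 112, 140, 184, 203, 213, 228, 241, 261] ⇒ [10, 106, 118, 146, 190, 209, 219, 234, 247, 267]
  UxaIII TAAGT/1: at [15, 33, 47, 59, 70, 87, 135, 179, 197, 220] ⇒ [16, 34, 48, 60, 71, 88, 136, 180, 198, 221]

Pooled cuts: [10, 16, 34, 39, 48, 60, 71, 81, 88, 96, 106, 108, 118, 136, 146, 155, 169, 180, 190, 198, 209, 219, 221, 234, 247, 267]

Fragment lengths:
  [0,10): 10 bp
  [10,16): 6 bp
  [16,34): 18 bp
  [34,39): 5 bp
  [39,48): 9 bp
  [48,60): 12 bp
  [60,71): 11 bp
  [71,81): 10 bp
  [81,88): 7 bp
  [88,96): 8 bp
  [96,106): 10 bp
  [106,108): 2 bp
  [108,118): 10 bp
  [118,136): 18 bp
  [136,146): 10 bp
  [146,155): 9 bp
  [155,169): 14 bp
  [169,180): 11 bp
  [180,190): 10 bp
  [190,198): 8 bp
  [198,209): 11 bp
  [209,219): 10 bp
  [219,221): 2 bp
  [221,234): 13 bp
  [234,247): 13 bp
  [247,267): 20 bp
  [267,273): 6 bp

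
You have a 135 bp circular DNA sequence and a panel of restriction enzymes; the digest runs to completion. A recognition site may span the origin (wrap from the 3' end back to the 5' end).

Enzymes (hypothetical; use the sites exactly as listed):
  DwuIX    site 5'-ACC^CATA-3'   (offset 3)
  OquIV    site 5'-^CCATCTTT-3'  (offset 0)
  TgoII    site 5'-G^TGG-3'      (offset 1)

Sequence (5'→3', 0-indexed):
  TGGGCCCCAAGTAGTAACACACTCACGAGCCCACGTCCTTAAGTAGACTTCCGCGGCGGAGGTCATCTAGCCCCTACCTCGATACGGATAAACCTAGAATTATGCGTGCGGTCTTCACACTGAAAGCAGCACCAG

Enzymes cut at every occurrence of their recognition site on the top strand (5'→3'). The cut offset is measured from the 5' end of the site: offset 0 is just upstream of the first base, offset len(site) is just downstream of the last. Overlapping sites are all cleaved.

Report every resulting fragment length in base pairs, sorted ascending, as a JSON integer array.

Per-enzyme occurrences:
  DwuIX (ACCCATA, off=3): no sites
  OquIV (CCATCTTT, off=0): no sites
  TgoII GTGG/1: at [134] ⇒ [0]

Pooled cuts: [0]

Fragments:
  0→0 (wrap): 135-0+0 = 135 bp

[135]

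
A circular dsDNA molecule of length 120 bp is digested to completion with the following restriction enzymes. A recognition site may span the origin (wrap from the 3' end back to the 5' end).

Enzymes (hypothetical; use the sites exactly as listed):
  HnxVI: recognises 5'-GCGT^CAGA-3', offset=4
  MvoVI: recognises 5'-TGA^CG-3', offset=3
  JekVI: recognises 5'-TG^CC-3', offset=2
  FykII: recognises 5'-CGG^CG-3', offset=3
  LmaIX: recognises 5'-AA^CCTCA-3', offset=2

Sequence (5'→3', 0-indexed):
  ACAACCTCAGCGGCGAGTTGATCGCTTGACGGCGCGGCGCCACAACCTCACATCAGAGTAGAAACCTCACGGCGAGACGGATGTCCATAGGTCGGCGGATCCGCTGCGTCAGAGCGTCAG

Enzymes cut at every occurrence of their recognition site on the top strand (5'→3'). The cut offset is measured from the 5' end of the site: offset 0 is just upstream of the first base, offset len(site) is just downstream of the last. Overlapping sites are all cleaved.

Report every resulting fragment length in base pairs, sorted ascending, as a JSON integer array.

Per-enzyme occurrences:
  HnxVI (GCGTCAGA, off=4): starts [105, 113] → cuts [109, 117]
  MvoVI (TGACG, off=3): starts [26] → cuts [29]
  JekVI (TGCC, off=2): no sites
  FykII (CGGCG, off=3): starts [10, 29, 34, 69, 92] → cuts [13, 32, 37, 72, 95]
  LmaIX (AACCTCA, off=2): starts [2, 43, 62] → cuts [4, 45, 64]

All cut coordinates (distinct, sorted): [4, 13, 29, 32, 37, 45, 64, 72, 95, 109, 117]

Fragments:
  4→13: 9 bp
  13→29: 16 bp
  29→32: 3 bp
  32→37: 5 bp
  37→45: 8 bp
  45→64: 19 bp
  64→72: 8 bp
  72→95: 23 bp
  95→109: 14 bp
  109→117: 8 bp
  117→4 (wrap): 120-117+4 = 7 bp

[3,5,7,8,8,8,9,14,16,19,23]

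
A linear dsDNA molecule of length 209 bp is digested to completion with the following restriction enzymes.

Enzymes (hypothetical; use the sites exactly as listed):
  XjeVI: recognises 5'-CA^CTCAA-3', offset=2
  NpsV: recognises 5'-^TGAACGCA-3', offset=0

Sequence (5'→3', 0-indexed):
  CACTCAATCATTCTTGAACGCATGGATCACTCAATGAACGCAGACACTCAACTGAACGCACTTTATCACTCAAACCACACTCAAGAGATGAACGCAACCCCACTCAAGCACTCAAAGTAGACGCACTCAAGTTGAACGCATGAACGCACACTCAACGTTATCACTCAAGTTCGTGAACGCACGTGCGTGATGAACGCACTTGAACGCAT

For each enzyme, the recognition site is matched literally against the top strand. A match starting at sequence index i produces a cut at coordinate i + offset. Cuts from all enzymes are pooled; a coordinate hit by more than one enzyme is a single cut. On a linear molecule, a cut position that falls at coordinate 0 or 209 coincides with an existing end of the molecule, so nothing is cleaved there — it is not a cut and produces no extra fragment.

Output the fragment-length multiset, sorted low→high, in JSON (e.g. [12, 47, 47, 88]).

Scan for sites:
  XjeVI (CACTCAA, off=2): starts [0, 27, 44, 66, 77, 100, 108, 123, 148, 161] → cuts [2, 29, 46, 68, 79, 102, 110, 125, 150, 163]
  NpsV (TGAACGCA, off=0): starts [14, 34, 52, 88, 132, 140, 173, 190, 200] → cuts [14, 34, 52, 88, 132, 140, 173, 190, 200]

Pooled cuts: [2, 14, 29, 34, 46, 52, 68, 79, 88, 102, 110, 125, 132, 140, 150, 163, 173, 190, 200]

Fragment lengths:
  [0,2): 2 bp
  [2,14): 12 bp
  [14,29): 15 bp
  [29,34): 5 bp
  [34,46): 12 bp
  [46,52): 6 bp
  [52,68): 16 bp
  [68,79): 11 bp
  [79,88): 9 bp
  [88,102): 14 bp
  [102,110): 8 bp
  [110,125): 15 bp
  [125,132): 7 bp
  [132,140): 8 bp
  [140,150): 10 bp
  [150,163): 13 bp
  [163,173): 10 bp
  [173,190): 17 bp
  [190,200): 10 bp
  [200,209): 9 bp

[2,5,6,7,8,8,9,9,10,10,10,11,12,12,13,14,15,15,16,17]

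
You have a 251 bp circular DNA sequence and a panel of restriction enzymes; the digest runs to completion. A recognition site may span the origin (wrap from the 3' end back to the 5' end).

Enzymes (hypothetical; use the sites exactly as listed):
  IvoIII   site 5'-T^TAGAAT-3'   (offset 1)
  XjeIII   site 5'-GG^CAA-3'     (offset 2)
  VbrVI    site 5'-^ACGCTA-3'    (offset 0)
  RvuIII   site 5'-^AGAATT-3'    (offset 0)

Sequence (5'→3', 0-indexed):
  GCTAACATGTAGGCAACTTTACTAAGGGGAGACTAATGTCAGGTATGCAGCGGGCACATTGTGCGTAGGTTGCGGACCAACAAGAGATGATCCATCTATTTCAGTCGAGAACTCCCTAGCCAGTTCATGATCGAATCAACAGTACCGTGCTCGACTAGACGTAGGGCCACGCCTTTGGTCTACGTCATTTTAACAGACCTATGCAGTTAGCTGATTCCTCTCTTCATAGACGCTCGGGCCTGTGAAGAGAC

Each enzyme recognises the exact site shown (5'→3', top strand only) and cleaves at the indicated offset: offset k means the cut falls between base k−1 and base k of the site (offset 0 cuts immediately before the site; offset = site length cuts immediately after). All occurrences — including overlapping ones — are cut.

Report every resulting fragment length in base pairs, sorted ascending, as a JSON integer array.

Site scan:
  IvoIII (TTAGAAT, off=1): no sites
  XjeIII GGCAA/2: at [11] ⇒ [13]
  VbrVI ACGCTA/0: at [249] ⇒ [249]
  RvuIII (AGAATT, off=0): no sites

Pooled cuts: [13, 249]

Fragment lengths:
  13→249: 236 bp
  249→13 (wrap): 251-249+13 = 15 bp

[15,236]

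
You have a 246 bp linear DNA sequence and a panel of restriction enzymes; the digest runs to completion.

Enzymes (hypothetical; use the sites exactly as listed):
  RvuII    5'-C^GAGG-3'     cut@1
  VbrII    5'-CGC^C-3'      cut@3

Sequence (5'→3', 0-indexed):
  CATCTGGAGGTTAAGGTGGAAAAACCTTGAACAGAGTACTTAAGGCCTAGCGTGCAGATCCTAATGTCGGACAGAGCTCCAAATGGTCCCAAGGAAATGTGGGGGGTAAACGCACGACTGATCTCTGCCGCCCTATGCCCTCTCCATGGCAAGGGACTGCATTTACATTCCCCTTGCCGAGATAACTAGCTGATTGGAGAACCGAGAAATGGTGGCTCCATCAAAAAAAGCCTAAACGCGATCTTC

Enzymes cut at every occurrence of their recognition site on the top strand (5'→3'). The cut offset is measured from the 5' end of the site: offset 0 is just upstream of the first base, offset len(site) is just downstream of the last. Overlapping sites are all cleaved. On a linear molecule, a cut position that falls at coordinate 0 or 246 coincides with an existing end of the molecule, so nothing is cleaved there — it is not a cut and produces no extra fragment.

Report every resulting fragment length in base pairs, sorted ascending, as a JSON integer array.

Per-enzyme occurrences:
  RvuII (CGAGG, off=1): no sites
  VbrII (CGCC, off=3): starts [128] → cuts [131]

Pooled cuts: [131]

Fragment lengths:
  [0,131): 131 bp
  [131,246): 115 bp

[115,131]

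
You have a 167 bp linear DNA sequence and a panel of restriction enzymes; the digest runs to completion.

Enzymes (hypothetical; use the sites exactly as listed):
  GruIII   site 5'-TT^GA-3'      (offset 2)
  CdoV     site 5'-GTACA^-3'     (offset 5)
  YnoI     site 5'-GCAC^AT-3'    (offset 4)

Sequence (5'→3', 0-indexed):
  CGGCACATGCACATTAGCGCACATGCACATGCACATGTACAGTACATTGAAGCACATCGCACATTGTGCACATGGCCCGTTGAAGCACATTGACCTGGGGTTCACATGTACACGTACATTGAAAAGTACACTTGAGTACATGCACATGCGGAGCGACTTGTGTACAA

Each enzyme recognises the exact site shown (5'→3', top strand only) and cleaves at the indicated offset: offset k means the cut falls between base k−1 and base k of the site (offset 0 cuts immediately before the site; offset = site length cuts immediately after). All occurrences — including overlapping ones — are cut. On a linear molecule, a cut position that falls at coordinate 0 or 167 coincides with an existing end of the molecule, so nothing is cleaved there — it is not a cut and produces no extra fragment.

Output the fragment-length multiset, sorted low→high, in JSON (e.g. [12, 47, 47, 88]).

[1,2,2,3,3,5,5,6,6,6,6,6,7,7,7,7,7,9,10,10,10,21,21]

Per-enzyme occurrences:
  GruIII TTGA/2: at [46, 79, 89, 118, 131] ⇒ [48, 81, 91, 120, 133]
  CdoV GTACA/5: at [36, 41, 107, 113, 125, 135, 161] ⇒ [41, 46, 112, 118, 130, 140, 166]
  YnoI GCACAT/4: at [2, 8, 18, 24, 30, 51, 58, 67, 84, 141] ⇒ [6, 12, 22, 28, 34, 55, 62, 71, 88, 145]

All cut coordinates (distinct, sorted): [6, 12, 22, 28, 34, 41, 46, 48, 55, 62, 71, 81, 88, 91, 112, 118, 120, 130, 133, 140, 145, 166]

Fragments:
  [0,6): 6 bp
  [6,12): 6 bp
  [12,22): 10 bp
  [22,28): 6 bp
  [28,34): 6 bp
  [34,41): 7 bp
  [41,46): 5 bp
  [46,48): 2 bp
  [48,55): 7 bp
  [55,62): 7 bp
  [62,71): 9 bp
  [71,81): 10 bp
  [81,88): 7 bp
  [88,91): 3 bp
  [91,112): 21 bp
  [112,118): 6 bp
  [118,120): 2 bp
  [120,130): 10 bp
  [130,133): 3 bp
  [133,140): 7 bp
  [140,145): 5 bp
  [145,166): 21 bp
  [166,167): 1 bp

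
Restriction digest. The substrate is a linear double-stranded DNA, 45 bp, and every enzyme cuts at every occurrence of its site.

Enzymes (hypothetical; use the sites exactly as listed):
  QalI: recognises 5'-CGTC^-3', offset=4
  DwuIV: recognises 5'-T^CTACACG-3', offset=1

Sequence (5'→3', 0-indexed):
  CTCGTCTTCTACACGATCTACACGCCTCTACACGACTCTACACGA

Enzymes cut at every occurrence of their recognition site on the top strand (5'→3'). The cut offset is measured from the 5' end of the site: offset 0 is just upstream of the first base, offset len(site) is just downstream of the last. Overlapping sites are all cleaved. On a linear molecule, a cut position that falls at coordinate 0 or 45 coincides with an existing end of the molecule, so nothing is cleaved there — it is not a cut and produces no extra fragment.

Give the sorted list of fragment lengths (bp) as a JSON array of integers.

[2,6,8,9,10,10]

Per-enzyme occurrences:
  QalI (CGTC, off=4): starts [2] → cuts [6]
  DwuIV (TCTACACG, off=1): starts [7, 16, 26, 36] → cuts [8, 17, 27, 37]

Pooled cuts: [6, 8, 17, 27, 37]

Fragment lengths:
  [0,6): 6 bp
  [6,8): 2 bp
  [8,17): 9 bp
  [17,27): 10 bp
  [27,37): 10 bp
  [37,45): 8 bp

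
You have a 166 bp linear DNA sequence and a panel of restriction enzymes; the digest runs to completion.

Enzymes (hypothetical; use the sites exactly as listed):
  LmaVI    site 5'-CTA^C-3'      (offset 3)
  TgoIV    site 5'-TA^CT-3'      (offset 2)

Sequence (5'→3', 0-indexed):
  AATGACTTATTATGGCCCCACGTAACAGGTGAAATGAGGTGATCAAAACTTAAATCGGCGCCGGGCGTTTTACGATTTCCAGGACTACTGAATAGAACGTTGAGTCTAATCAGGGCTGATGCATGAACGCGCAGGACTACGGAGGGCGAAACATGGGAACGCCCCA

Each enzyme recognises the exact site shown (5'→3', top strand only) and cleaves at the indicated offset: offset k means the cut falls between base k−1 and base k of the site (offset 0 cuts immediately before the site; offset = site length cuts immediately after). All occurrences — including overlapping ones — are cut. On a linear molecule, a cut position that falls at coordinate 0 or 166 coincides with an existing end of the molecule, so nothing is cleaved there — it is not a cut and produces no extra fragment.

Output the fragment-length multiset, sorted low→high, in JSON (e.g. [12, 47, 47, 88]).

Site scan:
  LmaVI CTAC/3: at [84, 136] ⇒ [87, 139]
  TgoIV TACT/2: at [85] ⇒ [87]

All cut coordinates (distinct, sorted): [87, 139]

Fragment lengths:
  [0,87): 87 bp
  [87,139): 52 bp
  [139,166): 27 bp

[27,52,87]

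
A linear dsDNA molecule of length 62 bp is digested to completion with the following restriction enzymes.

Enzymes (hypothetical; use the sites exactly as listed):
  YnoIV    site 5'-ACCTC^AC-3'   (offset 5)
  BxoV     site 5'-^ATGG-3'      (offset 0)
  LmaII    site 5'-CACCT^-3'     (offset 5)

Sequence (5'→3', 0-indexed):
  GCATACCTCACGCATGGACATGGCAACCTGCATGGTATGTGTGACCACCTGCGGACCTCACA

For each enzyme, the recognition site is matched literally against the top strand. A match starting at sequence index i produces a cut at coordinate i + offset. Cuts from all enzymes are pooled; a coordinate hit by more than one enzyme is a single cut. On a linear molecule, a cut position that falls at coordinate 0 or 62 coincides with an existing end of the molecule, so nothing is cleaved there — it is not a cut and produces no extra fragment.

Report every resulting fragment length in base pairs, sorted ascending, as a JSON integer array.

Site scan:
  YnoIV ACCTCAC/5: at [4, 54] ⇒ [9, 59]
  BxoV ATGG/0: at [13, 19, 31] ⇒ [13, 19, 31]
  LmaII CACCT/5: at [45] ⇒ [50]

Pooled cuts: [9, 13, 19, 31, 50, 59]

Fragments:
  [0,9): 9 bp
  [9,13): 4 bp
  [13,19): 6 bp
  [19,31): 12 bp
  [31,50): 19 bp
  [50,59): 9 bp
  [59,62): 3 bp

[3,4,6,9,9,12,19]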